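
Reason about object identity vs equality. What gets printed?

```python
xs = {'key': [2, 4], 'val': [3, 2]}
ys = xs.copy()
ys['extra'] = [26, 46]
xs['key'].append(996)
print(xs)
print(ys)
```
{'key': [2, 4, 996], 'val': [3, 2]}
{'key': [2, 4, 996], 'val': [3, 2], 'extra': [26, 46]}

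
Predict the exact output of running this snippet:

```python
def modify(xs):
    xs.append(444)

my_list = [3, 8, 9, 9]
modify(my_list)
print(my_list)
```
[3, 8, 9, 9, 444]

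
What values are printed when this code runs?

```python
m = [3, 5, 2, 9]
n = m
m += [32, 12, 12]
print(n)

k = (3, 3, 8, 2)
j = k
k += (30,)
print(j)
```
[3, 5, 2, 9, 32, 12, 12]
(3, 3, 8, 2)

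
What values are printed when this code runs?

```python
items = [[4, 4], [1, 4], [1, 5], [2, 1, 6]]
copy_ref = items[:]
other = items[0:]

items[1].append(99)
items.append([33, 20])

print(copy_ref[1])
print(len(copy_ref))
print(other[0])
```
[1, 4, 99]
4
[4, 4]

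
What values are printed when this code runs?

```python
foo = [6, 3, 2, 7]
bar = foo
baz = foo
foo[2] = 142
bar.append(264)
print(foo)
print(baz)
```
[6, 3, 142, 7, 264]
[6, 3, 142, 7, 264]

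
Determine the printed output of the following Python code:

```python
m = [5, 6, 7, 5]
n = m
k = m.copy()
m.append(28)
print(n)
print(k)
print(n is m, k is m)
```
[5, 6, 7, 5, 28]
[5, 6, 7, 5]
True False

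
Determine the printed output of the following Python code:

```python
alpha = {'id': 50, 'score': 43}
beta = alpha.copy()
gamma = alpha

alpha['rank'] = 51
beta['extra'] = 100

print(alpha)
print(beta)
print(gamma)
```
{'id': 50, 'score': 43, 'rank': 51}
{'id': 50, 'score': 43, 'extra': 100}
{'id': 50, 'score': 43, 'rank': 51}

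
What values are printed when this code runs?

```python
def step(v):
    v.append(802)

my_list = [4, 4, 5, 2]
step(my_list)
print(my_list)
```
[4, 4, 5, 2, 802]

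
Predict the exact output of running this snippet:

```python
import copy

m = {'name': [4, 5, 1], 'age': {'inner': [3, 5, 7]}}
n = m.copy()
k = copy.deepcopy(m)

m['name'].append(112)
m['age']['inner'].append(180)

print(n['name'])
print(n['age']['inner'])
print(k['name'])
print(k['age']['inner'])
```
[4, 5, 1, 112]
[3, 5, 7, 180]
[4, 5, 1]
[3, 5, 7]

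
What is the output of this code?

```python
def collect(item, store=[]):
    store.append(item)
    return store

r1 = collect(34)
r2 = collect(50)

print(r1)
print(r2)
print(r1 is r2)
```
[34, 50]
[34, 50]
True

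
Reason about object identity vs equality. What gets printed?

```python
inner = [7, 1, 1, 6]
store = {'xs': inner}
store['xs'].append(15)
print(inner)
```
[7, 1, 1, 6, 15]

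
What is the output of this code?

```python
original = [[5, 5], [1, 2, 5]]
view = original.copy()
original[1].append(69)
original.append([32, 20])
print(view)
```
[[5, 5], [1, 2, 5, 69]]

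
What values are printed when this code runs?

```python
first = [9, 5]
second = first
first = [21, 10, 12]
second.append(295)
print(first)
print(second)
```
[21, 10, 12]
[9, 5, 295]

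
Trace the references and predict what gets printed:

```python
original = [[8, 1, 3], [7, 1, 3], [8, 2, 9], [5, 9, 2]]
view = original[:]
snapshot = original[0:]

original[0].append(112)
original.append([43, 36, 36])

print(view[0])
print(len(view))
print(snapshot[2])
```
[8, 1, 3, 112]
4
[8, 2, 9]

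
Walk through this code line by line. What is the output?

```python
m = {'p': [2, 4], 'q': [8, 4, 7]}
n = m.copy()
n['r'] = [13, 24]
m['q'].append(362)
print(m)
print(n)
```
{'p': [2, 4], 'q': [8, 4, 7, 362]}
{'p': [2, 4], 'q': [8, 4, 7, 362], 'r': [13, 24]}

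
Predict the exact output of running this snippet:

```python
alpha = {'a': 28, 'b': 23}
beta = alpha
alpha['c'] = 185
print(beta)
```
{'a': 28, 'b': 23, 'c': 185}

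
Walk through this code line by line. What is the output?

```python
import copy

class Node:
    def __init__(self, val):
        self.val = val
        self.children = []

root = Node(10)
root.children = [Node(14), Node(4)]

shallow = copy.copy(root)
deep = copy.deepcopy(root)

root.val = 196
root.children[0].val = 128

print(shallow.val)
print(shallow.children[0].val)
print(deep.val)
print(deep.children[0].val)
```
10
128
10
14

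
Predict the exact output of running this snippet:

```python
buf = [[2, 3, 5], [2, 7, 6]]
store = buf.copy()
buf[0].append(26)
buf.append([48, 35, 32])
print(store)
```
[[2, 3, 5, 26], [2, 7, 6]]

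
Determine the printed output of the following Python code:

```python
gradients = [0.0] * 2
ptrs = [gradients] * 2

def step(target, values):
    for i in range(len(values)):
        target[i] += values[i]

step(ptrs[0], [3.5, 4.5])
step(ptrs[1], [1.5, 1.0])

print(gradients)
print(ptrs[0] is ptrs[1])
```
[5.0, 5.5]
True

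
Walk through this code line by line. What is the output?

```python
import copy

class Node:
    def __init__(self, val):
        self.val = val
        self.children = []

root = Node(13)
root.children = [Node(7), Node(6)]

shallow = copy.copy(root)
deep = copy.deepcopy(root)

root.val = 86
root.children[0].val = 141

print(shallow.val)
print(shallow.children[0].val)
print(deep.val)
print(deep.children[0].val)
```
13
141
13
7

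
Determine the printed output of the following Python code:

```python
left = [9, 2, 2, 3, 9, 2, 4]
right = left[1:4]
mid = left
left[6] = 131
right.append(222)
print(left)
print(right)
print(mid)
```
[9, 2, 2, 3, 9, 2, 131]
[2, 2, 3, 222]
[9, 2, 2, 3, 9, 2, 131]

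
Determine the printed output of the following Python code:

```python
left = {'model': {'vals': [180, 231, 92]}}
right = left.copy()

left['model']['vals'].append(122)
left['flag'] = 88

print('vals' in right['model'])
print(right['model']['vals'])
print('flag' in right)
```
True
[180, 231, 92, 122]
False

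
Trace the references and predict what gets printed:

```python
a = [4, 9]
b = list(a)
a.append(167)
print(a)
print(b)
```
[4, 9, 167]
[4, 9]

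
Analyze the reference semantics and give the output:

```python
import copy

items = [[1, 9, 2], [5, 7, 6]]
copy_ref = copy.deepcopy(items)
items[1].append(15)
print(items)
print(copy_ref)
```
[[1, 9, 2], [5, 7, 6, 15]]
[[1, 9, 2], [5, 7, 6]]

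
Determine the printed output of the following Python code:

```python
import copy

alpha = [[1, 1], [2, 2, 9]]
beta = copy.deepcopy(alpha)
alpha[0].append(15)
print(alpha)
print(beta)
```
[[1, 1, 15], [2, 2, 9]]
[[1, 1], [2, 2, 9]]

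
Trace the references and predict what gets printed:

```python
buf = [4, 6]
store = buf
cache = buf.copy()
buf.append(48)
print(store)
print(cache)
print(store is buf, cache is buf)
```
[4, 6, 48]
[4, 6]
True False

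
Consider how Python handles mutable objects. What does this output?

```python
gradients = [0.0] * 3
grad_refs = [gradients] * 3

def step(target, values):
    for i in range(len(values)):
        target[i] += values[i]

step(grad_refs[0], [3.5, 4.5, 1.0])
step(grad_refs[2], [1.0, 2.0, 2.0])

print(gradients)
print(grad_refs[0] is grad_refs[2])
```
[4.5, 6.5, 3.0]
True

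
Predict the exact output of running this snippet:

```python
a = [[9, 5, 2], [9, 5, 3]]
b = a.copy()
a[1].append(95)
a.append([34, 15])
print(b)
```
[[9, 5, 2], [9, 5, 3, 95]]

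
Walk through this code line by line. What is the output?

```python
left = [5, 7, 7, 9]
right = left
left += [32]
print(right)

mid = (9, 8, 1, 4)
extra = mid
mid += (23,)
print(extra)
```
[5, 7, 7, 9, 32]
(9, 8, 1, 4)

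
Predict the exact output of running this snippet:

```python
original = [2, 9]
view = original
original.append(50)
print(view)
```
[2, 9, 50]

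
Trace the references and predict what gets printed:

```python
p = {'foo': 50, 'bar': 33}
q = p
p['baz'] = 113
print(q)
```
{'foo': 50, 'bar': 33, 'baz': 113}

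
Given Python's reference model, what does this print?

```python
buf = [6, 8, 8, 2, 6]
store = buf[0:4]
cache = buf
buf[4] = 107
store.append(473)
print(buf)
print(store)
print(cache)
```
[6, 8, 8, 2, 107]
[6, 8, 8, 2, 473]
[6, 8, 8, 2, 107]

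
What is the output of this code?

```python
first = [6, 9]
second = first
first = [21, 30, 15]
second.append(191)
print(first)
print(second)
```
[21, 30, 15]
[6, 9, 191]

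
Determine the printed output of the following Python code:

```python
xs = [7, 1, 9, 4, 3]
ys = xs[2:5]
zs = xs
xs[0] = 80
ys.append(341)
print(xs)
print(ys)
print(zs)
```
[80, 1, 9, 4, 3]
[9, 4, 3, 341]
[80, 1, 9, 4, 3]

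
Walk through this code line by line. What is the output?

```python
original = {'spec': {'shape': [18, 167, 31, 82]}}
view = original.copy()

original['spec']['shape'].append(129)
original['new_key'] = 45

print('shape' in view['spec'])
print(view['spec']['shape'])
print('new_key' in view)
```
True
[18, 167, 31, 82, 129]
False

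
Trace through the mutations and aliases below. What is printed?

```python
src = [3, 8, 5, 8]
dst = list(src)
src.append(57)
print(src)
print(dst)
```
[3, 8, 5, 8, 57]
[3, 8, 5, 8]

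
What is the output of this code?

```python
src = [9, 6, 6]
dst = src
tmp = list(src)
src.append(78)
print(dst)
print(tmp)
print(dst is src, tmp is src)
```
[9, 6, 6, 78]
[9, 6, 6]
True False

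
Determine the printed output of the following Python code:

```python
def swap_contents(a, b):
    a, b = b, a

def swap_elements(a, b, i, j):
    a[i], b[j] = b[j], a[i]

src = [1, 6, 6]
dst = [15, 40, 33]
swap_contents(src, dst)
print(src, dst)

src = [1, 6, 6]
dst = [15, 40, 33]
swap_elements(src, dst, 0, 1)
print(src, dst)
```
[1, 6, 6] [15, 40, 33]
[40, 6, 6] [15, 1, 33]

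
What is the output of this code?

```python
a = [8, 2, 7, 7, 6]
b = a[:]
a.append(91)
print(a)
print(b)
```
[8, 2, 7, 7, 6, 91]
[8, 2, 7, 7, 6]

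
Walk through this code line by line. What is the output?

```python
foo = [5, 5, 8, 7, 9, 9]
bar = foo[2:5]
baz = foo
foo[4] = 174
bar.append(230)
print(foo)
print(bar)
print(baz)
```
[5, 5, 8, 7, 174, 9]
[8, 7, 9, 230]
[5, 5, 8, 7, 174, 9]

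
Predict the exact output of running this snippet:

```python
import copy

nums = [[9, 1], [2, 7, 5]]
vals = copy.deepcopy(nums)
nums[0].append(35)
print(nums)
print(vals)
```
[[9, 1, 35], [2, 7, 5]]
[[9, 1], [2, 7, 5]]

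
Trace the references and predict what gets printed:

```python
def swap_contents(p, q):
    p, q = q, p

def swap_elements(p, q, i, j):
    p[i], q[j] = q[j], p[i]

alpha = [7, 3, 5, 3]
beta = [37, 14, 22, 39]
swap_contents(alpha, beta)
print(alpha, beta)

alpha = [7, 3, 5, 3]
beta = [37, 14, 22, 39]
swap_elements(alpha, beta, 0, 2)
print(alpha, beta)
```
[7, 3, 5, 3] [37, 14, 22, 39]
[22, 3, 5, 3] [37, 14, 7, 39]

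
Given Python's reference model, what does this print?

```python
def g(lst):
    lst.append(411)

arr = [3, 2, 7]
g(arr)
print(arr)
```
[3, 2, 7, 411]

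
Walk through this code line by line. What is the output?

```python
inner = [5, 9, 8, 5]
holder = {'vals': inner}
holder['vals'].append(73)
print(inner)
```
[5, 9, 8, 5, 73]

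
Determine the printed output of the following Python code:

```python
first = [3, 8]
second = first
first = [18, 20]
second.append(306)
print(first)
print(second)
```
[18, 20]
[3, 8, 306]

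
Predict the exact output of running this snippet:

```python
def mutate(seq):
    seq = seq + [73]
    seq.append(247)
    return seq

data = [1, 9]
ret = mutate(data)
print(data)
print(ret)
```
[1, 9]
[1, 9, 73, 247]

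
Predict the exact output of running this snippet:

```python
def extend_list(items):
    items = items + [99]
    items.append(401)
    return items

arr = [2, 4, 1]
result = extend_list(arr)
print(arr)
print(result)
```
[2, 4, 1]
[2, 4, 1, 99, 401]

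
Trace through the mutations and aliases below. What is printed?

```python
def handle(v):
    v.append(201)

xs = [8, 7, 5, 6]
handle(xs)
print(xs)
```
[8, 7, 5, 6, 201]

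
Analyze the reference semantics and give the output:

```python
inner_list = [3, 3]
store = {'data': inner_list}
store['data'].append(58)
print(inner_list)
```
[3, 3, 58]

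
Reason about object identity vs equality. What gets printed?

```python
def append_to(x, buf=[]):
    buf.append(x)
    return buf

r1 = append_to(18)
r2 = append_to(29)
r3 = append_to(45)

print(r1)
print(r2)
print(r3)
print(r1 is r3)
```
[18, 29, 45]
[18, 29, 45]
[18, 29, 45]
True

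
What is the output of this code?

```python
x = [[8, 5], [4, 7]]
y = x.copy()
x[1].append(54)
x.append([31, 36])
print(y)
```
[[8, 5], [4, 7, 54]]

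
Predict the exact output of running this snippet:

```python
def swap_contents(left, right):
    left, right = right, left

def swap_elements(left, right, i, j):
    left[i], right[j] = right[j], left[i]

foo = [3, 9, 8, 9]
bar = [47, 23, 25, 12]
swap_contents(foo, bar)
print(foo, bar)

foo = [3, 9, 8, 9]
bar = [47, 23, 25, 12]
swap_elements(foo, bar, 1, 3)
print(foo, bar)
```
[3, 9, 8, 9] [47, 23, 25, 12]
[3, 12, 8, 9] [47, 23, 25, 9]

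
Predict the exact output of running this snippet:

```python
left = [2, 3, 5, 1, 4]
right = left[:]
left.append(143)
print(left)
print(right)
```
[2, 3, 5, 1, 4, 143]
[2, 3, 5, 1, 4]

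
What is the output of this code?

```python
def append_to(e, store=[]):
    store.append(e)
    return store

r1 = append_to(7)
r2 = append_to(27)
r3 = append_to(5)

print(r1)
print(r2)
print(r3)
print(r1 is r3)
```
[7, 27, 5]
[7, 27, 5]
[7, 27, 5]
True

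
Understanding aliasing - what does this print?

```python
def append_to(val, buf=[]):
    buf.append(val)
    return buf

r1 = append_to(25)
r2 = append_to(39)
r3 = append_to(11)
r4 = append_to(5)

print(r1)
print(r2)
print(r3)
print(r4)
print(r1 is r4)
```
[25, 39, 11, 5]
[25, 39, 11, 5]
[25, 39, 11, 5]
[25, 39, 11, 5]
True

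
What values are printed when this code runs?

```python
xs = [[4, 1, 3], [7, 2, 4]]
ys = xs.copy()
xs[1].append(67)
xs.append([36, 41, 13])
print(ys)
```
[[4, 1, 3], [7, 2, 4, 67]]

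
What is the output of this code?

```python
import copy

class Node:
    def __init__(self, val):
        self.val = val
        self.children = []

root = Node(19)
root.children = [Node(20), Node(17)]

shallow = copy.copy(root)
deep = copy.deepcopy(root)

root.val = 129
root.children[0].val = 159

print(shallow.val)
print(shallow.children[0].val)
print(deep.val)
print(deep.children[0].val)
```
19
159
19
20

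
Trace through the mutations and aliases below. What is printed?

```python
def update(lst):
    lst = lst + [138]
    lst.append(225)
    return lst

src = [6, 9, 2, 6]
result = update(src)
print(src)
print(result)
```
[6, 9, 2, 6]
[6, 9, 2, 6, 138, 225]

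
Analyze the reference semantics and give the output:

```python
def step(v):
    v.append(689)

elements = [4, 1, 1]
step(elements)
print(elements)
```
[4, 1, 1, 689]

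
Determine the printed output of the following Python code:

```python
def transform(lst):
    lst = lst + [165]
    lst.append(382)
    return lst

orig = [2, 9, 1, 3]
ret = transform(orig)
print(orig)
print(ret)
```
[2, 9, 1, 3]
[2, 9, 1, 3, 165, 382]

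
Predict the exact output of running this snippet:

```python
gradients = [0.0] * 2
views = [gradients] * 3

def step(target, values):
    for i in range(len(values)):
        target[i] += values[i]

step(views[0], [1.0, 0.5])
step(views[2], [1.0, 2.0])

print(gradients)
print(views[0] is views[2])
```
[2.0, 2.5]
True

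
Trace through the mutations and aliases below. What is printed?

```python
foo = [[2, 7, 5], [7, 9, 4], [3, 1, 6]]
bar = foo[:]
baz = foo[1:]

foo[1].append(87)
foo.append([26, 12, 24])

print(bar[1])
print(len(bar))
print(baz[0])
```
[7, 9, 4, 87]
3
[7, 9, 4, 87]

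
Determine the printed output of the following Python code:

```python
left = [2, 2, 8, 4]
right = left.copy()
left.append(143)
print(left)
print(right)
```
[2, 2, 8, 4, 143]
[2, 2, 8, 4]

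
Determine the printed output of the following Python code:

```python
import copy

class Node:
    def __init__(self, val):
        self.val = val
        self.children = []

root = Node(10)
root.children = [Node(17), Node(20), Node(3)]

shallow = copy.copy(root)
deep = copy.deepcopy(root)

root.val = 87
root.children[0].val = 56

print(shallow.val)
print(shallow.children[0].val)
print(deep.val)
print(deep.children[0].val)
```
10
56
10
17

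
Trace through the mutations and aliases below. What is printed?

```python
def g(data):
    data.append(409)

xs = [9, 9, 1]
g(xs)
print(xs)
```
[9, 9, 1, 409]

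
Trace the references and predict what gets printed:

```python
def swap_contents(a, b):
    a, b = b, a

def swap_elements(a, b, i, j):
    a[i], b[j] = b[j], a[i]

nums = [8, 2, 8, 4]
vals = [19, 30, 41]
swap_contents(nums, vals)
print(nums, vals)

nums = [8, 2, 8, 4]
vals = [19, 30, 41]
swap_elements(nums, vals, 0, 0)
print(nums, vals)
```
[8, 2, 8, 4] [19, 30, 41]
[19, 2, 8, 4] [8, 30, 41]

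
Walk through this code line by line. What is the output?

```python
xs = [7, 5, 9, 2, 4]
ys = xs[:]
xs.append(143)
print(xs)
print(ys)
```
[7, 5, 9, 2, 4, 143]
[7, 5, 9, 2, 4]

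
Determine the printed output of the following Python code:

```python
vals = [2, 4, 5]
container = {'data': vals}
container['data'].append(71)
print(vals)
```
[2, 4, 5, 71]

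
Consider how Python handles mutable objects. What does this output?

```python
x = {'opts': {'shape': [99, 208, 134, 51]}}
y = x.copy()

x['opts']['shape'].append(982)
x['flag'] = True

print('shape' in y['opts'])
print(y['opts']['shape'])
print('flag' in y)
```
True
[99, 208, 134, 51, 982]
False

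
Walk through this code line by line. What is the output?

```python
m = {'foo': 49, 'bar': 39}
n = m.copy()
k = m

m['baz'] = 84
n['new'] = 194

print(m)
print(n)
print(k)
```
{'foo': 49, 'bar': 39, 'baz': 84}
{'foo': 49, 'bar': 39, 'new': 194}
{'foo': 49, 'bar': 39, 'baz': 84}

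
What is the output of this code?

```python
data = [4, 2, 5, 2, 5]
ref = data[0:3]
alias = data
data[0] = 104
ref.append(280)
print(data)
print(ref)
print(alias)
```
[104, 2, 5, 2, 5]
[4, 2, 5, 280]
[104, 2, 5, 2, 5]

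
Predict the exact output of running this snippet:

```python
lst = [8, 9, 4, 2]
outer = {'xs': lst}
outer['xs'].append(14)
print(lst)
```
[8, 9, 4, 2, 14]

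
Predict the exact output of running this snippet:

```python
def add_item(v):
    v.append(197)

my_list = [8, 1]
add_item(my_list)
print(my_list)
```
[8, 1, 197]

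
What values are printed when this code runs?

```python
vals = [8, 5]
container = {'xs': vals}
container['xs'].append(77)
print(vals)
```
[8, 5, 77]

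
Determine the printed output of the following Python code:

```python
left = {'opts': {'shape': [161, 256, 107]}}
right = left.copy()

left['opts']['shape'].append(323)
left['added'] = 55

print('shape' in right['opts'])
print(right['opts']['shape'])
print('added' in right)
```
True
[161, 256, 107, 323]
False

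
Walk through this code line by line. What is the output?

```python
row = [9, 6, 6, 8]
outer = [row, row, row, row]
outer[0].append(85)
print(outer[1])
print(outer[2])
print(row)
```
[9, 6, 6, 8, 85]
[9, 6, 6, 8, 85]
[9, 6, 6, 8, 85]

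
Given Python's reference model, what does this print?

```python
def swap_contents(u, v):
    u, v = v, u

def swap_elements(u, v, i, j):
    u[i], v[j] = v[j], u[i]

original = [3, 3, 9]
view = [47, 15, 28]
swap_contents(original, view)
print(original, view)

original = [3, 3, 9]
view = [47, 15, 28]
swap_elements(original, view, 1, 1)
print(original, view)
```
[3, 3, 9] [47, 15, 28]
[3, 15, 9] [47, 3, 28]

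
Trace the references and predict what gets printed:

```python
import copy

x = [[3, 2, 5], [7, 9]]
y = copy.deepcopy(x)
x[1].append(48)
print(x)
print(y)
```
[[3, 2, 5], [7, 9, 48]]
[[3, 2, 5], [7, 9]]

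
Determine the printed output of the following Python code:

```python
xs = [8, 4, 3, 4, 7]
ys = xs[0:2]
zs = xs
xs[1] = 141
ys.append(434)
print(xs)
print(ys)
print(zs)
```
[8, 141, 3, 4, 7]
[8, 4, 434]
[8, 141, 3, 4, 7]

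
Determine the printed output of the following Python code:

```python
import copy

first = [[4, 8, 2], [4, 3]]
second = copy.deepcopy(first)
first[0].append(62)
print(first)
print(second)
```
[[4, 8, 2, 62], [4, 3]]
[[4, 8, 2], [4, 3]]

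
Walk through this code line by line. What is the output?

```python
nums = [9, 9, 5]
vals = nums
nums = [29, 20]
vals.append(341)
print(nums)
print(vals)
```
[29, 20]
[9, 9, 5, 341]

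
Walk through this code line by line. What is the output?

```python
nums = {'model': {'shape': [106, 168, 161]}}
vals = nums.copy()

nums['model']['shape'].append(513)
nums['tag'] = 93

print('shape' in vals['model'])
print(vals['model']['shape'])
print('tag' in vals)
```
True
[106, 168, 161, 513]
False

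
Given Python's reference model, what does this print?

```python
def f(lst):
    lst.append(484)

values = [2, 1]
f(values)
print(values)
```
[2, 1, 484]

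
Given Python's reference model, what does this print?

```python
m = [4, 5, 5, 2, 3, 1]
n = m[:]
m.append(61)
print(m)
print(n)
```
[4, 5, 5, 2, 3, 1, 61]
[4, 5, 5, 2, 3, 1]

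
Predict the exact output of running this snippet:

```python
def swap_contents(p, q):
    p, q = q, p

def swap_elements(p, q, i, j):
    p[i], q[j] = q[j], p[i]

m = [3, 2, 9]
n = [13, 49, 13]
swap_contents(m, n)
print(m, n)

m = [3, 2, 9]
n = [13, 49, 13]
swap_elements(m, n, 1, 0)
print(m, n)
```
[3, 2, 9] [13, 49, 13]
[3, 13, 9] [2, 49, 13]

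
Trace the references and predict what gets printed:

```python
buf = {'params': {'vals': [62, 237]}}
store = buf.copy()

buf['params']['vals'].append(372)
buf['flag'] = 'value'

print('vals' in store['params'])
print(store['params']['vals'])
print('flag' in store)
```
True
[62, 237, 372]
False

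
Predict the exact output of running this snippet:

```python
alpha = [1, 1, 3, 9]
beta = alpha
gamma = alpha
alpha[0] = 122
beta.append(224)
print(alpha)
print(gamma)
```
[122, 1, 3, 9, 224]
[122, 1, 3, 9, 224]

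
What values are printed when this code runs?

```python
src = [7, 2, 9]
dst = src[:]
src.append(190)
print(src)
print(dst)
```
[7, 2, 9, 190]
[7, 2, 9]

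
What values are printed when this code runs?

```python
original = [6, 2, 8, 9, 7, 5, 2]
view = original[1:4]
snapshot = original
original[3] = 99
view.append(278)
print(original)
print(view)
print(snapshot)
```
[6, 2, 8, 99, 7, 5, 2]
[2, 8, 9, 278]
[6, 2, 8, 99, 7, 5, 2]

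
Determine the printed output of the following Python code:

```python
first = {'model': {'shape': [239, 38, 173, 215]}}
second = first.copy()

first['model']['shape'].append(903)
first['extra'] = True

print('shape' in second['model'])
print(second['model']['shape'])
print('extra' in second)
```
True
[239, 38, 173, 215, 903]
False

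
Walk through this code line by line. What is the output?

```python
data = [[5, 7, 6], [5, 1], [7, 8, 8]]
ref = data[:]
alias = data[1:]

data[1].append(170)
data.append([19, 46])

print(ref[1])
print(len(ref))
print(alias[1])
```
[5, 1, 170]
3
[7, 8, 8]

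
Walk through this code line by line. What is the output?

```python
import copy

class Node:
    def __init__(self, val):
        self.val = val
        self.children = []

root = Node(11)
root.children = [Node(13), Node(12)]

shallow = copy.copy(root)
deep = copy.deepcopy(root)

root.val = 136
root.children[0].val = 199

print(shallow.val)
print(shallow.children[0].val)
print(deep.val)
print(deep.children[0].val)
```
11
199
11
13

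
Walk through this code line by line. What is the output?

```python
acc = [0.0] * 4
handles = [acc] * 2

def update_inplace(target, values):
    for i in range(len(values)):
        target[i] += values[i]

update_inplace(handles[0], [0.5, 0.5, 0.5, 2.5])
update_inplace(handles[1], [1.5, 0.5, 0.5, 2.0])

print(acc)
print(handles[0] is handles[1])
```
[2.0, 1.0, 1.0, 4.5]
True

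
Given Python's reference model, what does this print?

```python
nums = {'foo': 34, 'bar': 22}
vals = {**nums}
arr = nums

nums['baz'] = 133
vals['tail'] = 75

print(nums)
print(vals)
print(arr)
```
{'foo': 34, 'bar': 22, 'baz': 133}
{'foo': 34, 'bar': 22, 'tail': 75}
{'foo': 34, 'bar': 22, 'baz': 133}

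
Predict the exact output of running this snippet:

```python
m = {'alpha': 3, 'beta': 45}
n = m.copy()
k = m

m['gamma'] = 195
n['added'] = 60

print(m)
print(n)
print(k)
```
{'alpha': 3, 'beta': 45, 'gamma': 195}
{'alpha': 3, 'beta': 45, 'added': 60}
{'alpha': 3, 'beta': 45, 'gamma': 195}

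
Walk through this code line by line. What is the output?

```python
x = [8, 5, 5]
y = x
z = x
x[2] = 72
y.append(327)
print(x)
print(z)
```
[8, 5, 72, 327]
[8, 5, 72, 327]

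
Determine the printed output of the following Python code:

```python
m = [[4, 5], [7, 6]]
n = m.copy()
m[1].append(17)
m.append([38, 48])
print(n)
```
[[4, 5], [7, 6, 17]]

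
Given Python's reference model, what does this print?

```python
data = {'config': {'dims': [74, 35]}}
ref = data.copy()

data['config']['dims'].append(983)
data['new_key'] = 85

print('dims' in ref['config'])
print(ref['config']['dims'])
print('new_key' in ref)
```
True
[74, 35, 983]
False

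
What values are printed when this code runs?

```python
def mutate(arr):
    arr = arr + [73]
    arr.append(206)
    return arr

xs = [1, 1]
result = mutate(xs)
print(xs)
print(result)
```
[1, 1]
[1, 1, 73, 206]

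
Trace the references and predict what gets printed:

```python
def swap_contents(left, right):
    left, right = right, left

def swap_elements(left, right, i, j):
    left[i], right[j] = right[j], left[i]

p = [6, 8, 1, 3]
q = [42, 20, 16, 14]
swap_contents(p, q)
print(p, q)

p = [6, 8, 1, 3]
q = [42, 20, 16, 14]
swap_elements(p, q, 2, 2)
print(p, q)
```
[6, 8, 1, 3] [42, 20, 16, 14]
[6, 8, 16, 3] [42, 20, 1, 14]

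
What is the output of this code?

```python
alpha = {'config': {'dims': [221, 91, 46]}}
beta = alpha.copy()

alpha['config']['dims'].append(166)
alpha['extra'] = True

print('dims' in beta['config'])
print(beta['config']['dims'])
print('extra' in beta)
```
True
[221, 91, 46, 166]
False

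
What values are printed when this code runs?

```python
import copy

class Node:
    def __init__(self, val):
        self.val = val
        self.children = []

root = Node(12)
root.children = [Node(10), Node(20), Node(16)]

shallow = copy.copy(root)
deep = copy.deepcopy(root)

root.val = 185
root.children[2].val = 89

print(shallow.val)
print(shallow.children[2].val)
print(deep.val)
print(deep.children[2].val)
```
12
89
12
16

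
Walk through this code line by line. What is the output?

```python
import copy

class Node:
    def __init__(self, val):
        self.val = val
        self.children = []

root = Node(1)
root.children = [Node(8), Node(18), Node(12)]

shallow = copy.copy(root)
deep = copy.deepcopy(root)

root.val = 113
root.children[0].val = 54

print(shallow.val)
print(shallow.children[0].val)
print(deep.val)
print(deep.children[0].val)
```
1
54
1
8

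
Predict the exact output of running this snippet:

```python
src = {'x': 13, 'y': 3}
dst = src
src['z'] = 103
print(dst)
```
{'x': 13, 'y': 3, 'z': 103}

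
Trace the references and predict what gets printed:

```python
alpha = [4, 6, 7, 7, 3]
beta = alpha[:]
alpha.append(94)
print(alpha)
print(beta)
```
[4, 6, 7, 7, 3, 94]
[4, 6, 7, 7, 3]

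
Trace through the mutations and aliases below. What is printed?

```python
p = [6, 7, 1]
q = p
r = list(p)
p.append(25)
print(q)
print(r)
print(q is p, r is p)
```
[6, 7, 1, 25]
[6, 7, 1]
True False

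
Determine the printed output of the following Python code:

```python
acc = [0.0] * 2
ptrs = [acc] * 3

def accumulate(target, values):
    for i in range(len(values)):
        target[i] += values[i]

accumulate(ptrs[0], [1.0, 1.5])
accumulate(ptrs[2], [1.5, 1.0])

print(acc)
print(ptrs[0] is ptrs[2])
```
[2.5, 2.5]
True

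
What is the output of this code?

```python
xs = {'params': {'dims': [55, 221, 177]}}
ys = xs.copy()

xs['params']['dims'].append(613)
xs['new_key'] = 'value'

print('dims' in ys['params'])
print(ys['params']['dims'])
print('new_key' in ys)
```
True
[55, 221, 177, 613]
False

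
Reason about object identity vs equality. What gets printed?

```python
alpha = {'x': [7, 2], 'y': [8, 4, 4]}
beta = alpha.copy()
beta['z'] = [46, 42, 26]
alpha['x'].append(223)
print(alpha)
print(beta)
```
{'x': [7, 2, 223], 'y': [8, 4, 4]}
{'x': [7, 2, 223], 'y': [8, 4, 4], 'z': [46, 42, 26]}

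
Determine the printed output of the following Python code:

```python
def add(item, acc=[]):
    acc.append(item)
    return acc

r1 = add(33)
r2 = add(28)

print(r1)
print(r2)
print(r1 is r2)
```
[33, 28]
[33, 28]
True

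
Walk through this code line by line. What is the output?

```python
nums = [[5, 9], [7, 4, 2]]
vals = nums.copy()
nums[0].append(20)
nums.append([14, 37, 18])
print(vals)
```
[[5, 9, 20], [7, 4, 2]]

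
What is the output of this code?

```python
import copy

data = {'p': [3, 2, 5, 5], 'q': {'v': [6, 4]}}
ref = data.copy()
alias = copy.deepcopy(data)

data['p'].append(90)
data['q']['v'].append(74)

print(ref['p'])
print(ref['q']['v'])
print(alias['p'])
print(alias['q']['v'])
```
[3, 2, 5, 5, 90]
[6, 4, 74]
[3, 2, 5, 5]
[6, 4]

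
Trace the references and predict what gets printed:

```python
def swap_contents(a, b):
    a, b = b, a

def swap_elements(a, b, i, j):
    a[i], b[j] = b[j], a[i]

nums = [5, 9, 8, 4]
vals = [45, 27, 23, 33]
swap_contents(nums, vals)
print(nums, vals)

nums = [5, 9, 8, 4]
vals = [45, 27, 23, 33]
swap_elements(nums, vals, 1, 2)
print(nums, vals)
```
[5, 9, 8, 4] [45, 27, 23, 33]
[5, 23, 8, 4] [45, 27, 9, 33]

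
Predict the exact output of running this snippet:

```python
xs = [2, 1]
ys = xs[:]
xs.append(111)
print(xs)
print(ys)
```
[2, 1, 111]
[2, 1]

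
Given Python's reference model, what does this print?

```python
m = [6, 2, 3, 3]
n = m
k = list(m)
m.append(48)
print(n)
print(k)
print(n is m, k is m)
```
[6, 2, 3, 3, 48]
[6, 2, 3, 3]
True False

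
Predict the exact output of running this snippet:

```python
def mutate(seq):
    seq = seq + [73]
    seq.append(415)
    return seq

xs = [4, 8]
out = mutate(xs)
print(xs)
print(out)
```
[4, 8]
[4, 8, 73, 415]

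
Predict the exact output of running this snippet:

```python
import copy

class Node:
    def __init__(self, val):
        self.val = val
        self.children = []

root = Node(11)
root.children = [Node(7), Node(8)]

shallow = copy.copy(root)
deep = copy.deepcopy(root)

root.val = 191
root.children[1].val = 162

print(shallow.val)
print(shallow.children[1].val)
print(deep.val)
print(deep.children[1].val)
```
11
162
11
8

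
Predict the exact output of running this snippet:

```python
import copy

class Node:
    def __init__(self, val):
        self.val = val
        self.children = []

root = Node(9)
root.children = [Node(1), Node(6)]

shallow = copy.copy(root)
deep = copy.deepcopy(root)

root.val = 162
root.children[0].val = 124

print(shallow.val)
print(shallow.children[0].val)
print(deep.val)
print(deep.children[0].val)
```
9
124
9
1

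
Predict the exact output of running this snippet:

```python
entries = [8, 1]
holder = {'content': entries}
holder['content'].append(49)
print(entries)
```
[8, 1, 49]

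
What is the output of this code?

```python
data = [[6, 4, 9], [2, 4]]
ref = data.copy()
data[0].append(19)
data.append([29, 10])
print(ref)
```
[[6, 4, 9, 19], [2, 4]]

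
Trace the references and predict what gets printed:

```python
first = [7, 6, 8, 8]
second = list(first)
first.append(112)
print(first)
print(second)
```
[7, 6, 8, 8, 112]
[7, 6, 8, 8]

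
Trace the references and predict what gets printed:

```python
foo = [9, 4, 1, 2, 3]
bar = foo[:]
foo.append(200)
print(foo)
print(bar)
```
[9, 4, 1, 2, 3, 200]
[9, 4, 1, 2, 3]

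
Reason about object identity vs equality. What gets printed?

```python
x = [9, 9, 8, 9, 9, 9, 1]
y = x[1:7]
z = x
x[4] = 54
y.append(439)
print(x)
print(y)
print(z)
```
[9, 9, 8, 9, 54, 9, 1]
[9, 8, 9, 9, 9, 1, 439]
[9, 9, 8, 9, 54, 9, 1]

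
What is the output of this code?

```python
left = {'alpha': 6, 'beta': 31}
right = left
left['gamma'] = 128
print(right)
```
{'alpha': 6, 'beta': 31, 'gamma': 128}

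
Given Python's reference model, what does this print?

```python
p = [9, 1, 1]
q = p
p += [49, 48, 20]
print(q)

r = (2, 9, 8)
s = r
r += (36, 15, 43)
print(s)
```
[9, 1, 1, 49, 48, 20]
(2, 9, 8)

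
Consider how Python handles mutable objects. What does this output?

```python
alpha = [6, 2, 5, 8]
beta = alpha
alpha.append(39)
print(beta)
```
[6, 2, 5, 8, 39]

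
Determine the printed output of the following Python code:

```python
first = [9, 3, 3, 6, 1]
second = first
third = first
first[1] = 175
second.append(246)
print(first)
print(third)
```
[9, 175, 3, 6, 1, 246]
[9, 175, 3, 6, 1, 246]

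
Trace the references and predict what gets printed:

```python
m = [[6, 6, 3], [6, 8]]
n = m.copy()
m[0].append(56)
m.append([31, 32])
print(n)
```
[[6, 6, 3, 56], [6, 8]]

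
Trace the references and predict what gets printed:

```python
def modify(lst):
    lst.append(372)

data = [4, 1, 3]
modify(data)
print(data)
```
[4, 1, 3, 372]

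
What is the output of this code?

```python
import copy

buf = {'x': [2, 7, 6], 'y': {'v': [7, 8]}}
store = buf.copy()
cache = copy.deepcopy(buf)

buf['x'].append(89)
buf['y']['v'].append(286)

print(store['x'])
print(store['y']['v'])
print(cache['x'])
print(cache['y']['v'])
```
[2, 7, 6, 89]
[7, 8, 286]
[2, 7, 6]
[7, 8]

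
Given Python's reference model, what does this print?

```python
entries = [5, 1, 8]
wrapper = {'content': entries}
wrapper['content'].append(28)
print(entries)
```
[5, 1, 8, 28]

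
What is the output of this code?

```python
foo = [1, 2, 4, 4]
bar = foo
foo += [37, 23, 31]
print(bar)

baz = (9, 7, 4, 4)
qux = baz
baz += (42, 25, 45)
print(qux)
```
[1, 2, 4, 4, 37, 23, 31]
(9, 7, 4, 4)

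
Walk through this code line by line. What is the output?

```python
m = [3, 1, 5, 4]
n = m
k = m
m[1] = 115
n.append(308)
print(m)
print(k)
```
[3, 115, 5, 4, 308]
[3, 115, 5, 4, 308]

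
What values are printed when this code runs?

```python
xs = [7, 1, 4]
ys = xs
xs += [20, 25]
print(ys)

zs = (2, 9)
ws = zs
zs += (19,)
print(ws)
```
[7, 1, 4, 20, 25]
(2, 9)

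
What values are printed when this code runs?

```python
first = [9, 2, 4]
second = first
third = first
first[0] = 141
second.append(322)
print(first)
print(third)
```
[141, 2, 4, 322]
[141, 2, 4, 322]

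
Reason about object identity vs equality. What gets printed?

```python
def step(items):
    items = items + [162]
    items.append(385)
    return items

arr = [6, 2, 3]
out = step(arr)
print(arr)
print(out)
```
[6, 2, 3]
[6, 2, 3, 162, 385]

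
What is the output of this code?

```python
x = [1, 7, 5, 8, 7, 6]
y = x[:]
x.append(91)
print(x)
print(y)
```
[1, 7, 5, 8, 7, 6, 91]
[1, 7, 5, 8, 7, 6]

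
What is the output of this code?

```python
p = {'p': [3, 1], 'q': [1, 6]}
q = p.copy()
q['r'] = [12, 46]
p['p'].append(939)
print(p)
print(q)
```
{'p': [3, 1, 939], 'q': [1, 6]}
{'p': [3, 1, 939], 'q': [1, 6], 'r': [12, 46]}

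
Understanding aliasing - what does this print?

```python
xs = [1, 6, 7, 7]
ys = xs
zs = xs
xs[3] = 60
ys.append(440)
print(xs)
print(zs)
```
[1, 6, 7, 60, 440]
[1, 6, 7, 60, 440]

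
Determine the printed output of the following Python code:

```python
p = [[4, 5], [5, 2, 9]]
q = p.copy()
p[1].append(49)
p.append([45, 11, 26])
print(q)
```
[[4, 5], [5, 2, 9, 49]]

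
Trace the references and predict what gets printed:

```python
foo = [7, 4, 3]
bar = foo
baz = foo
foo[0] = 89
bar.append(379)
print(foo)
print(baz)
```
[89, 4, 3, 379]
[89, 4, 3, 379]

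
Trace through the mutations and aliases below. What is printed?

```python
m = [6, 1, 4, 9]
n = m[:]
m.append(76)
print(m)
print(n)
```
[6, 1, 4, 9, 76]
[6, 1, 4, 9]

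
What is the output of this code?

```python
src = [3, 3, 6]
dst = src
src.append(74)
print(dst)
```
[3, 3, 6, 74]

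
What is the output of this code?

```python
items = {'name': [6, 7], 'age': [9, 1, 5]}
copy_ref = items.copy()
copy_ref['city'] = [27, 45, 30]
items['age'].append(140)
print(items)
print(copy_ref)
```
{'name': [6, 7], 'age': [9, 1, 5, 140]}
{'name': [6, 7], 'age': [9, 1, 5, 140], 'city': [27, 45, 30]}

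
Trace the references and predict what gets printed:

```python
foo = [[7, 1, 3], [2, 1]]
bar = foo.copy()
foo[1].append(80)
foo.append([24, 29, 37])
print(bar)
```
[[7, 1, 3], [2, 1, 80]]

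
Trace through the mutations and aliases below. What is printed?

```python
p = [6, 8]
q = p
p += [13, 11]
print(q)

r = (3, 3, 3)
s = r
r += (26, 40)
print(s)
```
[6, 8, 13, 11]
(3, 3, 3)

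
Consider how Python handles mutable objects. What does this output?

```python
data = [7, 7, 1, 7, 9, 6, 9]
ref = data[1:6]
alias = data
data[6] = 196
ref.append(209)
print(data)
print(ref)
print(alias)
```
[7, 7, 1, 7, 9, 6, 196]
[7, 1, 7, 9, 6, 209]
[7, 7, 1, 7, 9, 6, 196]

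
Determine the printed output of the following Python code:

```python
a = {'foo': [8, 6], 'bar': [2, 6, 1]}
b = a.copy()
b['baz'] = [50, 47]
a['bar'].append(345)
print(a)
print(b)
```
{'foo': [8, 6], 'bar': [2, 6, 1, 345]}
{'foo': [8, 6], 'bar': [2, 6, 1, 345], 'baz': [50, 47]}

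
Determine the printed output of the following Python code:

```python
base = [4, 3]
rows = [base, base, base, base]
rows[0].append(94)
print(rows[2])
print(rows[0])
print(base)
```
[4, 3, 94]
[4, 3, 94]
[4, 3, 94]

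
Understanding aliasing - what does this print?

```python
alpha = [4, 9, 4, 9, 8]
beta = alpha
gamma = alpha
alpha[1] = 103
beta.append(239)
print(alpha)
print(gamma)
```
[4, 103, 4, 9, 8, 239]
[4, 103, 4, 9, 8, 239]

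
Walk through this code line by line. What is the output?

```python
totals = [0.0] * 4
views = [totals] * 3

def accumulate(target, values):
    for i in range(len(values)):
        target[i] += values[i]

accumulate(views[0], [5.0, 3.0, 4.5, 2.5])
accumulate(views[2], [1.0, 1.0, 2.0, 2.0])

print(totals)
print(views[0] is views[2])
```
[6.0, 4.0, 6.5, 4.5]
True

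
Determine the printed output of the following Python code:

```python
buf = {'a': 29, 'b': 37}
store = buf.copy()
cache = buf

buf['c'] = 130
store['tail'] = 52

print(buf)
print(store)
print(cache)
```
{'a': 29, 'b': 37, 'c': 130}
{'a': 29, 'b': 37, 'tail': 52}
{'a': 29, 'b': 37, 'c': 130}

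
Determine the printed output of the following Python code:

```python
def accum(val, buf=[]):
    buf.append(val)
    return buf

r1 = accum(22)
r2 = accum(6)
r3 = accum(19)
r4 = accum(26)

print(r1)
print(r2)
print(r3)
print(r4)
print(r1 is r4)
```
[22, 6, 19, 26]
[22, 6, 19, 26]
[22, 6, 19, 26]
[22, 6, 19, 26]
True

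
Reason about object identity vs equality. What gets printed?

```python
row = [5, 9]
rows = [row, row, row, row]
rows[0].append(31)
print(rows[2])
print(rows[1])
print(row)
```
[5, 9, 31]
[5, 9, 31]
[5, 9, 31]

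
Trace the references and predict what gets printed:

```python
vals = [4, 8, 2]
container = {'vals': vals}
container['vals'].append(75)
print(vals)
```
[4, 8, 2, 75]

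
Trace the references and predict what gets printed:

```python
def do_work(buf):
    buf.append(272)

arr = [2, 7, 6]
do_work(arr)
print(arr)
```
[2, 7, 6, 272]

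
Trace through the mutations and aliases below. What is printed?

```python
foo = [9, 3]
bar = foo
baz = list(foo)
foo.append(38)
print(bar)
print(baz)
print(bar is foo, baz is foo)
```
[9, 3, 38]
[9, 3]
True False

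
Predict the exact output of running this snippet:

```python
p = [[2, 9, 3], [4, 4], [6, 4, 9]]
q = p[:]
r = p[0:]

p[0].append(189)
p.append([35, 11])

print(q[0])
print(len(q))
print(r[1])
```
[2, 9, 3, 189]
3
[4, 4]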